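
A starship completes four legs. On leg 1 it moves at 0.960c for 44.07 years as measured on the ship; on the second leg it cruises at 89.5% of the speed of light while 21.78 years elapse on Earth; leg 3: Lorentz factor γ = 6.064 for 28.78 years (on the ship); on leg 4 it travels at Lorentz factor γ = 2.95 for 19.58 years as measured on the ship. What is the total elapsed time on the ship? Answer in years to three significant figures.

τ = 102 years

Leg 1: 44.07 years is already measured on the ship.
Leg 2: β = 0.895; γ = 1/√(1 − 0.895²) = 1/√0.1990 = 2.242; τ_2 = 21.78/2.242 = 9.715 years.
Leg 3: 28.78 years is already measured on the ship.
Leg 4: 19.58 years is already measured on the ship.
Total: 44.07 + 9.715 + 28.78 + 19.58 years.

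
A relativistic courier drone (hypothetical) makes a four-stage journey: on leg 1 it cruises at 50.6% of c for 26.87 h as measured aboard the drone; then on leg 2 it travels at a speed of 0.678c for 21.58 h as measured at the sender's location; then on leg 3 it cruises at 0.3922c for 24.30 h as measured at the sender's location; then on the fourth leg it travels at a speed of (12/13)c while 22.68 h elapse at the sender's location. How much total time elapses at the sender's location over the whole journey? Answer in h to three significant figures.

Δt = 99.7 h

Leg 1: β = 0.506; γ = 1/√(1 − 0.506²) = 1/√0.7440 = 1.159; Δt_1 = 1.159 × 26.87 = 31.15 h.
Leg 2: 21.58 h is already measured at the sender's location.
Leg 3: 24.30 h is already measured at the sender's location.
Leg 4: 22.68 h is already measured at the sender's location.
Total: 31.15 + 21.58 + 24.30 + 22.68 h.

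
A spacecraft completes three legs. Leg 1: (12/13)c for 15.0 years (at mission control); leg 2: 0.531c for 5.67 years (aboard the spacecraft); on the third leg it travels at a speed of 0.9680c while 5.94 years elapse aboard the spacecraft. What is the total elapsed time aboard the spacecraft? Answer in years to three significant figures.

τ = 17.4 years

Leg 1: γ = 1/√(1 − (12/13)²) = 13/5 = 2.600; τ_1 = 15.0/2.600 = 5.769 years.
Leg 2: 5.67 years is already measured aboard the spacecraft.
Leg 3: 5.94 years is already measured aboard the spacecraft.
Total: 5.769 + 5.670 + 5.940 years.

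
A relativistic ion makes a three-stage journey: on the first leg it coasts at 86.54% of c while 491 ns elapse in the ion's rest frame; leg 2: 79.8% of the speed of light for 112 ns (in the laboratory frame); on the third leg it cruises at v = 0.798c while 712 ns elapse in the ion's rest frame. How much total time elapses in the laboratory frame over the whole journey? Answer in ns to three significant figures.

Leg 1: β = 0.8654; γ = 1/√(1 − 0.8654²) = 1/√0.2511 = 1.996; Δt_1 = 1.996 × 491 = 979.9 ns.
Leg 2: 112 ns is already measured in the laboratory frame.
Leg 3: γ = 1/√(1 − 0.798²) = 1/√0.3632 = 1.659; Δt_3 = 1.659 × 712 = 1181 ns.
Total: 979.9 + 112.0 + 1181 ns.

Δt = 2270 ns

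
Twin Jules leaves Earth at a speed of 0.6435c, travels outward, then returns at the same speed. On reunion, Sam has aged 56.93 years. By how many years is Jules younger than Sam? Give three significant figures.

γ = 1/√(1 − 0.6435²) = 1/√0.5859 = 1.306
Jules's elapsed proper time: τ = 56.93/1.306 = 43.58 years.
Age gap = Δt − τ = 56.93 − 43.58 years.

Δt − τ = 13.4 years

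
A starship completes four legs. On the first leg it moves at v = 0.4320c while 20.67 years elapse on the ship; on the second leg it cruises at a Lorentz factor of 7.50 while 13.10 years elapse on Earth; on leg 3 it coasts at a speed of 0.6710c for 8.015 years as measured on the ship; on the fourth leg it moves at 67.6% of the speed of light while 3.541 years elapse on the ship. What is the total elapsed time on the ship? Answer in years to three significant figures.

τ = 34.0 years

Leg 1: 20.67 years is already measured on the ship.
Leg 2: γ = 7.50; τ_2 = 13.10/7.500 = 1.747 years.
Leg 3: 8.015 years is already measured on the ship.
Leg 4: 3.541 years is already measured on the ship.
Total: 20.67 + 1.747 + 8.015 + 3.541 years.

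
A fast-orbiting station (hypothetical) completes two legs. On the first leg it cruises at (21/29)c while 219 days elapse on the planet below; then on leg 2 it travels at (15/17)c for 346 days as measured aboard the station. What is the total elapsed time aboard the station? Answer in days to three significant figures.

τ = 497 days

Leg 1: γ = 1/√(1 − (21/29)²) = 29/20 = 1.450; τ_1 = 219/1.450 = 151.0 days.
Leg 2: 346 days is already measured aboard the station.
Total: 151.0 + 346.0 days.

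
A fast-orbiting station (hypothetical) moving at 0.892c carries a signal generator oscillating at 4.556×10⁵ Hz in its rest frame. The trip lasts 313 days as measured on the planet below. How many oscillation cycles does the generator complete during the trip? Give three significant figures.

N = 5.57×10¹²

γ = 1/√(1 − 0.892²) = 1/√0.2043 = 2.212
The oscillator's own cycle count is N = f × τ where τ is the proper time aboard the station. τ = Δt/γ = 313/2.212 = 141.5 days = 1.222×10⁷ s.
N = 4.556×10⁵ × 1.222×10⁷ = 5.569×10¹².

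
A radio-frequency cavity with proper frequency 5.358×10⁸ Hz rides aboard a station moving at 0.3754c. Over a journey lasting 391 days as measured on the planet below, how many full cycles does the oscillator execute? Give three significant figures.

N = 1.68×10¹⁶

γ = 1/√(1 − 0.3754²) = 1/√0.8591 = 1.079
The oscillator's own cycle count is N = f × τ where τ is the proper time aboard the station. τ = Δt/γ = 391/1.079 = 362.4 days = 3.131×10⁷ s.
N = 5.358×10⁸ × 3.131×10⁷ = 1.678×10¹⁶.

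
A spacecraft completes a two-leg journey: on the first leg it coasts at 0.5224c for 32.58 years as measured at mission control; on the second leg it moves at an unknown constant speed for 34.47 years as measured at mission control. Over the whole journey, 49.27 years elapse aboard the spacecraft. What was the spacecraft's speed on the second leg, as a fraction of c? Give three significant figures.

β = 0.782

Leg 1: γ = 1/√(1 − 0.5224²) = 1/√0.7271 = 1.173; τ_1 = 32.58/1.173 = 27.78 years.
Leg 2: speed unknown; τ_2 = 34.47/γ_2.
Total proper time: 27.78 + τ_2 = 49.27, so τ_2 = 49.27 − 27.78 = 21.49 years.
γ_2 = 34.47/21.49 = 1.604; β = √(1 − 1/γ²) = √0.6114.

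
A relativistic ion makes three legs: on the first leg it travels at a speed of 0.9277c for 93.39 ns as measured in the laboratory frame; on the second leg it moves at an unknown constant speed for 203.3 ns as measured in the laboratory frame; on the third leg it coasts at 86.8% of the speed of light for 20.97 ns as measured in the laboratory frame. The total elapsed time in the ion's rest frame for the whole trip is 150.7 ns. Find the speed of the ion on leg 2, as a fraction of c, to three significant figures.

Leg 1: γ = 1/√(1 − 0.9277²) = 1/√0.1394 = 2.679; τ_1 = 93.39/2.679 = 34.86 ns.
Leg 2: speed unknown; τ_2 = 203.3/γ_2.
Leg 3: β = 0.868; γ = 1/√(1 − 0.868²) = 1/√0.2466 = 2.014; τ_3 = 20.97/2.014 = 10.41 ns.
Total proper time: 34.86 + τ_2 + 10.41 = 150.7, so τ_2 = 150.7 − 45.28 = 105.4 ns.
γ_2 = 203.3/105.4 = 1.928; β = √(1 − 1/γ²) = √0.7311.

β = 0.855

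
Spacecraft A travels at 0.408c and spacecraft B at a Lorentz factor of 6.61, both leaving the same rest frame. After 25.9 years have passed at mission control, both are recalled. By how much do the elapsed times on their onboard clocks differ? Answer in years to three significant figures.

A: γ = 1/√(1 − 0.408²) = 1/√0.8335 = 1.095; τ_A = 25.9/1.095 = 23.65 years.
B: γ = 6.61; τ_B = 25.9/6.610 = 3.918 years.

|τ_A − τ_B| = 19.7 years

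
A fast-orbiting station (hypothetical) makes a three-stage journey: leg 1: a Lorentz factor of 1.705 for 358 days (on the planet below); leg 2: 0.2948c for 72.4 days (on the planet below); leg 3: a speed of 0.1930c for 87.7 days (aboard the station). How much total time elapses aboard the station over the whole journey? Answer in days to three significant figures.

Leg 1: γ = 1.705; τ_1 = 358/1.705 = 210.0 days.
Leg 2: γ = 1/√(1 − 0.2948²) = 1/√0.9131 = 1.047; τ_2 = 72.4/1.047 = 69.18 days.
Leg 3: 87.7 days is already measured aboard the station.
Total: 210.0 + 69.18 + 87.70 days.

τ = 367 days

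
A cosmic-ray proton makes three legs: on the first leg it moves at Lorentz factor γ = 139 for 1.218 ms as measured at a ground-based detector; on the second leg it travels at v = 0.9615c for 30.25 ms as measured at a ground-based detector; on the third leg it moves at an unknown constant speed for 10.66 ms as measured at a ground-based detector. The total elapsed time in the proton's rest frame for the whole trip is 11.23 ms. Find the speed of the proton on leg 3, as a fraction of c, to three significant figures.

β = 0.962

Leg 1: γ = 139; τ_1 = 1.218/139.0 = 0.008763 ms.
Leg 2: γ = 1/√(1 − 0.9615²) = 1/√0.07552 = 3.639; τ_2 = 30.25/3.639 = 8.313 ms.
Leg 3: speed unknown; τ_3 = 10.66/γ_3.
Total proper time: 0.008763 + 8.313 + τ_3 = 11.23, so τ_3 = 11.23 − 8.322 = 2.908 ms.
γ_3 = 10.66/2.908 = 3.665; β = √(1 − 1/γ²) = √0.9256.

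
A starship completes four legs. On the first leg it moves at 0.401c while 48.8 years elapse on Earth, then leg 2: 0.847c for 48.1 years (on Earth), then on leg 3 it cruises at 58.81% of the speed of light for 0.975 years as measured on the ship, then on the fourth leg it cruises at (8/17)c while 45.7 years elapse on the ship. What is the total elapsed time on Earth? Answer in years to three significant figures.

Δt = 150 years

Leg 1: 48.8 years is already measured on Earth.
Leg 2: 48.1 years is already measured on Earth.
Leg 3: β = 0.5881; γ = 1/√(1 − 0.5881²) = 1/√0.6541 = 1.236; Δt_3 = 1.236 × 0.975 = 1.206 years.
Leg 4: γ = 1/√(1 − (8/17)²) = 17/15 ≈ 1.133; Δt_4 = 1.133 × 45.7 = 51.79 years.
Total: 48.80 + 48.10 + 1.206 + 51.79 years.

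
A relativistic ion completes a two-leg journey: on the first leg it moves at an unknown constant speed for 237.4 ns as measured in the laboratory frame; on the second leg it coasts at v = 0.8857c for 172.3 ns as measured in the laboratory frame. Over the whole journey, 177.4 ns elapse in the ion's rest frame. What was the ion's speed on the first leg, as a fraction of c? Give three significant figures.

β = 0.912

Leg 1: speed unknown; τ_1 = 237.4/γ_1.
Leg 2: γ = 1/√(1 − 0.8857²) = 1/√0.2155 = 2.154; τ_2 = 172.3/2.154 = 79.99 ns.
Total proper time: τ_1 + 79.99 = 177.4, so τ_1 = 177.4 − 79.99 = 97.41 ns.
γ_1 = 237.4/97.41 = 2.437; β = √(1 − 1/γ²) = √0.8316.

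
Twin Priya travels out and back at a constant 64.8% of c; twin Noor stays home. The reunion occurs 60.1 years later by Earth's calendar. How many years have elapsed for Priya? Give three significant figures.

τ = 45.8 years

β = 0.648; γ = 1/√(1 − 0.648²) = 1/√0.5801 = 1.313
Priya's clock measures proper time along the trip: τ = Δt/γ = 60.1/1.313 years.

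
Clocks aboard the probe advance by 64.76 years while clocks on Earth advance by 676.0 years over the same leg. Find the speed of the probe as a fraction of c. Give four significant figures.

v = 0.9954c

The proper time is measured aboard the probe (both events occur at the probe's location); Δt is measured on Earth. γ = Δt/τ = 676.0/64.76 = 10.44.
β = √(1 − 1/γ²) = √(1 − 0.009177) = √0.9908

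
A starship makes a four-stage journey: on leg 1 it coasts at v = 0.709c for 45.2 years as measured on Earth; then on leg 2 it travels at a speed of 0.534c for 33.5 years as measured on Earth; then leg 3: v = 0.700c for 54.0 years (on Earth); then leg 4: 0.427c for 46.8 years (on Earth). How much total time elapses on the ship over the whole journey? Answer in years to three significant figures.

Leg 1: γ = 1/√(1 − 0.709²) = 1/√0.4973 = 1.418; τ_1 = 45.2/1.418 = 31.88 years.
Leg 2: γ = 1/√(1 − 0.534²) = 1/√0.7148 = 1.183; τ_2 = 33.5/1.183 = 28.32 years.
Leg 3: γ = 1/√(1 − 0.700²) = 1/√0.5100 = 1.400; τ_3 = 54.0/1.400 = 38.56 years.
Leg 4: γ = 1/√(1 − 0.427²) = 1/√0.8177 = 1.106; τ_4 = 46.8/1.106 = 42.32 years.
Total: 31.88 + 28.32 + 38.56 + 42.32 years.

τ = 141 years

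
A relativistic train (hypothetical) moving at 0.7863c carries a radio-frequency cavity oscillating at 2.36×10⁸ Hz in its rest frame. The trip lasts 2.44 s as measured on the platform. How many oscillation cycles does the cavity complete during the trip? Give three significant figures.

N = 3.56×10⁸

γ = 1/√(1 − 0.7863²) = 1/√0.3817 = 1.619
The oscillator's own cycle count is N = f × τ where τ is the proper time on the train. τ = Δt/γ = 2.44/1.619 = 1.508 s = 1.508×10⁰ s.
N = 2.36×10⁸ × 1.508×10⁰ = 3.558×10⁸.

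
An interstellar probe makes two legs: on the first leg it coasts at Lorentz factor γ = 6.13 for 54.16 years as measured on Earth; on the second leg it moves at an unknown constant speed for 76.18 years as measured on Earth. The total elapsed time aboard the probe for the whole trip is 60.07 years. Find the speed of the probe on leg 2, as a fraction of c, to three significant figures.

Leg 1: γ = 6.13; τ_1 = 54.16/6.130 = 8.835 years.
Leg 2: speed unknown; τ_2 = 76.18/γ_2.
Total proper time: 8.835 + τ_2 = 60.07, so τ_2 = 60.07 − 8.835 = 51.23 years.
γ_2 = 76.18/51.23 = 1.487; β = √(1 − 1/γ²) = √0.5477.

β = 0.740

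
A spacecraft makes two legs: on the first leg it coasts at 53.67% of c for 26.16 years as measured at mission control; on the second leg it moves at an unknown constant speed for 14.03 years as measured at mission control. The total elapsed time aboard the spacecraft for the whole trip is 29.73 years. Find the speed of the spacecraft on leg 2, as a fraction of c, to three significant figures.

Leg 1: β = 0.5367; γ = 1/√(1 − 0.5367²) = 1/√0.7120 = 1.185; τ_1 = 26.16/1.185 = 22.07 years.
Leg 2: speed unknown; τ_2 = 14.03/γ_2.
Total proper time: 22.07 + τ_2 = 29.73, so τ_2 = 29.73 − 22.07 = 7.657 years.
γ_2 = 14.03/7.657 = 1.832; β = √(1 − 1/γ²) = √0.7022.

β = 0.838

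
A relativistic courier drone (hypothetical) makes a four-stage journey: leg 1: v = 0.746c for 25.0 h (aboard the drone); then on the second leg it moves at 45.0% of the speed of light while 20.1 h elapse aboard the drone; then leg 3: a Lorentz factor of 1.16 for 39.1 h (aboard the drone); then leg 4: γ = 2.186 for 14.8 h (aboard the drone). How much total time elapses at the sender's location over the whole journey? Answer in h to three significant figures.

Leg 1: γ = 1/√(1 − 0.746²) = 1/√0.4435 = 1.502; Δt_1 = 1.502 × 25.0 = 37.54 h.
Leg 2: β = 0.450; γ = 1/√(1 − 0.450²) = 1/√0.7975 = 1.120; Δt_2 = 1.120 × 20.1 = 22.51 h.
Leg 3: γ = 1.16; Δt_3 = 1.160 × 39.1 = 45.36 h.
Leg 4: γ = 2.186; Δt_4 = 2.186 × 14.8 = 32.35 h.
Total: 37.54 + 22.51 + 45.36 + 32.35 h.

Δt = 138 h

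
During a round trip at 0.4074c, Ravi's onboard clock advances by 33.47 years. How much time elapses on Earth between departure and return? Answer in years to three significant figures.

γ = 1/√(1 − 0.4074²) = 1/√0.8340 = 1.095
Earth-frame duration is the dilated interval: Δt = γτ = 1.095 × 33.47 years.

Δt = 36.6 years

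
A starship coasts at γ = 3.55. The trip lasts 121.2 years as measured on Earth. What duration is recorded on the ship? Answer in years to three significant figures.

γ = 3.55
The interval measured on Earth is the dilated one; the clock on the ship measures the proper time τ = Δt/γ = 121.2/3.550 years.

τ = 34.1 years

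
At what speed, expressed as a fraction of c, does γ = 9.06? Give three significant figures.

β = 0.994

β = √(1 − 1/γ²) = √(1 − 1/9.06²) = √(1 − 0.01218) = √0.9878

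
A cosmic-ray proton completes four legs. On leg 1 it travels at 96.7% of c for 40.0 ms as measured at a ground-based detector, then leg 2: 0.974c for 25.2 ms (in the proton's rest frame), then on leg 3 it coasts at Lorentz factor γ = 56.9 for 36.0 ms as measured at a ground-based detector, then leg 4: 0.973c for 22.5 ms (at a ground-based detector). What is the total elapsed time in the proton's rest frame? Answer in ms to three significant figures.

τ = 41.2 ms

Leg 1: β = 0.967; γ = 1/√(1 − 0.967²) = 1/√0.06491 = 3.925; τ_1 = 40.0/3.925 = 10.19 ms.
Leg 2: 25.2 ms is already measured in the proton's rest frame.
Leg 3: γ = 56.9; τ_3 = 36.0/56.90 = 0.6327 ms.
Leg 4: γ = 1/√(1 − 0.973²) = 1/√0.05327 = 4.333; τ_4 = 22.5/4.333 = 5.193 ms.
Total: 10.19 + 25.20 + 0.6327 + 5.193 ms.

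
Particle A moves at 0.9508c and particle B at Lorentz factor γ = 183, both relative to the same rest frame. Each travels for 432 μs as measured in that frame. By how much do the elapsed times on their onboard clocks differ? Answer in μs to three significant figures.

A: γ = 1/√(1 − 0.9508²) = 1/√0.09598 = 3.228; τ_A = 432/3.228 = 133.8 μs.
B: γ = 183; τ_B = 432/183.0 = 2.361 μs.

|τ_A − τ_B| = 131 μs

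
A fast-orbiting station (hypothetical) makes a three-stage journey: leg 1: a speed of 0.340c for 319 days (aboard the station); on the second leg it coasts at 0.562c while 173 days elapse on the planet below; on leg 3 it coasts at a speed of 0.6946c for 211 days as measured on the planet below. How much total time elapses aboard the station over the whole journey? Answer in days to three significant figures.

τ = 614 days

Leg 1: 319 days is already measured aboard the station.
Leg 2: γ = 1/√(1 − 0.562²) = 1/√0.6842 = 1.209; τ_2 = 173/1.209 = 143.1 days.
Leg 3: γ = 1/√(1 − 0.6946²) = 1/√0.5175 = 1.390; τ_3 = 211/1.390 = 151.8 days.
Total: 319.0 + 143.1 + 151.8 days.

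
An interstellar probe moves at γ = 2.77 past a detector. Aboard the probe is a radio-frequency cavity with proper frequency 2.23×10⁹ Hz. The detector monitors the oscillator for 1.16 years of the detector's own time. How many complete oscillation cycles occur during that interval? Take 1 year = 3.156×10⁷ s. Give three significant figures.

γ = 2.77
During 1.16 years of lab time, the oscillator's proper time advances by τ = Δt/γ = 1.16/2.770 = 0.4188 years = 1.322×10⁷ s.
N = f × τ = 2.23×10⁹ × 1.322×10⁷ = 2.947×10¹⁶.

N = 2.95×10¹⁶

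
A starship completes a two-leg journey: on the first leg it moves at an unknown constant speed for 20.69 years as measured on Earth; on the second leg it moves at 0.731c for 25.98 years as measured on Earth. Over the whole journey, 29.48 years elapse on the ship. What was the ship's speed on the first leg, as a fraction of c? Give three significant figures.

Leg 1: speed unknown; τ_1 = 20.69/γ_1.
Leg 2: γ = 1/√(1 − 0.731²) = 1/√0.4656 = 1.465; τ_2 = 25.98/1.465 = 17.73 years.
Total proper time: τ_1 + 17.73 = 29.48, so τ_1 = 29.48 − 17.73 = 11.75 years.
γ_1 = 20.69/11.75 = 1.761; β = √(1 − 1/γ²) = √0.6774.

β = 0.823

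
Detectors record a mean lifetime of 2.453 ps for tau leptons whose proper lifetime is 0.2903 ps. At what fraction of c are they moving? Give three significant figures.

β = 0.993

γ = Δt/τ₀ = 2.453/0.2903 = 8.450
β = √(1 − 1/γ²) = √(1 − 0.01401) = √0.9860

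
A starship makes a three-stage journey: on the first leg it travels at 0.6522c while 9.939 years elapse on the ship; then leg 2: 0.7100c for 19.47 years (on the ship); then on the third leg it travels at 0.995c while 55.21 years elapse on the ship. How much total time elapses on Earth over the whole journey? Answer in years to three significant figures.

Δt = 594 years

Leg 1: γ = 1/√(1 − 0.6522²) = 1/√0.5746 = 1.319; Δt_1 = 1.319 × 9.939 = 13.11 years.
Leg 2: γ = 1/√(1 − 0.7100²) = 1/√0.4959 = 1.420; Δt_2 = 1.420 × 19.47 = 27.65 years.
Leg 3: γ = 1/√(1 − 0.995²) = 1/√0.009975 = 10.01; Δt_3 = 10.01 × 55.21 = 552.8 years.
Total: 13.11 + 27.65 + 552.8 years.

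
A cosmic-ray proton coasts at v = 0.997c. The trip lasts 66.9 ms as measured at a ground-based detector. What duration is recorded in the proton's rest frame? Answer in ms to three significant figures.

γ = 1/√(1 − 0.997²) = 1/√0.005991 = 12.92
The interval measured at a ground-based detector is the dilated one; the clock in the proton's rest frame measures the proper time τ = Δt/γ = 66.9/12.92 ms.

τ = 5.18 ms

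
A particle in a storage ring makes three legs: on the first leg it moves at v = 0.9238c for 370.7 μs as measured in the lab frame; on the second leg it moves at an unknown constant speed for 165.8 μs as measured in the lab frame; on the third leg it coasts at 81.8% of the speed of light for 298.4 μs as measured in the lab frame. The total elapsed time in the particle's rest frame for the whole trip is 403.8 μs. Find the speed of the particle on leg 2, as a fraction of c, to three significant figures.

Leg 1: γ = 1/√(1 − 0.9238²) = 1/√0.1466 = 2.612; τ_1 = 370.7/2.612 = 141.9 μs.
Leg 2: speed unknown; τ_2 = 165.8/γ_2.
Leg 3: β = 0.818; γ = 1/√(1 − 0.818²) = 1/√0.3309 = 1.738; τ_3 = 298.4/1.738 = 171.6 μs.
Total proper time: 141.9 + τ_2 + 171.6 = 403.8, so τ_2 = 403.8 − 313.6 = 90.22 μs.
γ_2 = 165.8/90.22 = 1.838; β = √(1 − 1/γ²) = √0.7039.

β = 0.839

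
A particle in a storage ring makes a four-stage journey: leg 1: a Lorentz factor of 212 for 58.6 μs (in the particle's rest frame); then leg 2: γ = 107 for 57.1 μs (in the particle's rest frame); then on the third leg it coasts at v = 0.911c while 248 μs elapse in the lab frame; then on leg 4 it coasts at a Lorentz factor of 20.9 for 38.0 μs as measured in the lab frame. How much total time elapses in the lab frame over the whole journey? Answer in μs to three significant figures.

Leg 1: γ = 212; Δt_1 = 212.0 × 58.6 = 1.242×10⁴ μs.
Leg 2: γ = 107; Δt_2 = 107.0 × 57.1 = 6110 μs.
Leg 3: 248 μs is already measured in the lab frame.
Leg 4: 38.0 μs is already measured in the lab frame.
Total: 1.242×10⁴ + 6110 + 248.0 + 38.00 μs.

Δt = 1.88×10⁴ μs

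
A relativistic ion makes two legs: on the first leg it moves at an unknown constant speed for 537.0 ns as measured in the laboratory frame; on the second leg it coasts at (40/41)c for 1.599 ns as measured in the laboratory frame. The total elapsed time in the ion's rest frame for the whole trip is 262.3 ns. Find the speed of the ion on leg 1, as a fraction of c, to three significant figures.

β = 0.873

Leg 1: speed unknown; τ_1 = 537.0/γ_1.
Leg 2: γ = 1/√(1 − (40/41)²) = 41/9 ≈ 4.556; τ_2 = 1.599/4.556 = 0.3510 ns.
Total proper time: τ_1 + 0.3510 = 262.3, so τ_1 = 262.3 − 0.3510 = 261.9 ns.
γ_1 = 537.0/261.9 = 2.050; β = √(1 − 1/γ²) = √0.7621.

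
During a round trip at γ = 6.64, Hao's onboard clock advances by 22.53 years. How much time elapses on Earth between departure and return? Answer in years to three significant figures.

γ = 6.64
Earth-frame duration is the dilated interval: Δt = γτ = 6.640 × 22.53 years.

Δt = 150 years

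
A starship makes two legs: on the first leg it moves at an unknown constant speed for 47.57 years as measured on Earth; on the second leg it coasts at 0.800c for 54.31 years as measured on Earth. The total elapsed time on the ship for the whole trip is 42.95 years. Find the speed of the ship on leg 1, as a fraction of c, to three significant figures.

Leg 1: speed unknown; τ_1 = 47.57/γ_1.
Leg 2: γ = 1/√(1 − 0.800²) = 5/3 ≈ 1.667; τ_2 = 54.31/1.667 = 32.59 years.
Total proper time: τ_1 + 32.59 = 42.95, so τ_1 = 42.95 − 32.59 = 10.36 years.
γ_1 = 47.57/10.36 = 4.590; β = √(1 − 1/γ²) = √0.9525.

β = 0.976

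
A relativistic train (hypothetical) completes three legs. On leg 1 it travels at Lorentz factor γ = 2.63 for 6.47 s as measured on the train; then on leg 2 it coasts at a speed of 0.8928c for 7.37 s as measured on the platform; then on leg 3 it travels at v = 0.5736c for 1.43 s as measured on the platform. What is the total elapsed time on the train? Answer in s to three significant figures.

Leg 1: 6.47 s is already measured on the train.
Leg 2: γ = 1/√(1 − 0.8928²) = 1/√0.2029 = 2.220; τ_2 = 7.37/2.220 = 3.320 s.
Leg 3: γ = 1/√(1 − 0.5736²) = 1/√0.6710 = 1.221; τ_3 = 1.43/1.221 = 1.171 s.
Total: 6.470 + 3.320 + 1.171 s.

τ = 11.0 s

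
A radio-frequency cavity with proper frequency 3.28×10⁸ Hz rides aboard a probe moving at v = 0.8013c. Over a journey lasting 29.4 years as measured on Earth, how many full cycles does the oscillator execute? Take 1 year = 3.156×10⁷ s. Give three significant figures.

N = 1.82×10¹⁷

γ = 1/√(1 − 0.8013²) = 1/√0.3579 = 1.672
The oscillator's own cycle count is N = f × τ where τ is the proper time aboard the probe. τ = Δt/γ = 29.4/1.672 = 17.59 years = 5.551×10⁸ s.
N = 3.28×10⁸ × 5.551×10⁸ = 1.821×10¹⁷.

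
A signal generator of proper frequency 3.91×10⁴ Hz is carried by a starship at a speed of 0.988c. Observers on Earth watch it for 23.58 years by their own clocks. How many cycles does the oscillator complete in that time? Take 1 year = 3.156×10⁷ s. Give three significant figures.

γ = 1/√(1 − 0.988²) = 1/√0.02386 = 6.474
During 23.58 years of lab time, the oscillator's proper time advances by τ = Δt/γ = 23.58/6.474 = 3.642 years = 1.149×10⁸ s.
N = f × τ = 3.91×10⁴ × 1.149×10⁸ = 4.494×10¹².

N = 4.49×10¹²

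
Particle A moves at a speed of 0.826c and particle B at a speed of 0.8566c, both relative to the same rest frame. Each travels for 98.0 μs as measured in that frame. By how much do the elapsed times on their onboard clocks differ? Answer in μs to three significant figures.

A: γ = 1/√(1 − 0.826²) = 1/√0.3177 = 1.774; τ_A = 98.0/1.774 = 55.24 μs.
B: γ = 1/√(1 − 0.8566²) = 1/√0.2662 = 1.938; τ_B = 98.0/1.938 = 50.57 μs.

|τ_A − τ_B| = 4.67 μs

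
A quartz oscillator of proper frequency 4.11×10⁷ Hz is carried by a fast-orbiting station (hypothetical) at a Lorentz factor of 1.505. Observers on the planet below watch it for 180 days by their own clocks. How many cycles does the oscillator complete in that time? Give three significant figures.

γ = 1.505
During 180 days of lab time, the oscillator's proper time advances by τ = Δt/γ = 180/1.505 = 119.6 days = 1.033×10⁷ s.
N = f × τ = 4.11×10⁷ × 1.033×10⁷ = 4.247×10¹⁴.

N = 4.25×10¹⁴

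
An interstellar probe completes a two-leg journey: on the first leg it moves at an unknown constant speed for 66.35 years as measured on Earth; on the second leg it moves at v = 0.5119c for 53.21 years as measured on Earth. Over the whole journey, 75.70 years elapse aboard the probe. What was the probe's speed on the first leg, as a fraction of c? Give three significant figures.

β = 0.892

Leg 1: speed unknown; τ_1 = 66.35/γ_1.
Leg 2: γ = 1/√(1 − 0.5119²) = 1/√0.7380 = 1.164; τ_2 = 53.21/1.164 = 45.71 years.
Total proper time: τ_1 + 45.71 = 75.70, so τ_1 = 75.70 − 45.71 = 29.99 years.
γ_1 = 66.35/29.99 = 2.212; β = √(1 − 1/γ²) = √0.7957.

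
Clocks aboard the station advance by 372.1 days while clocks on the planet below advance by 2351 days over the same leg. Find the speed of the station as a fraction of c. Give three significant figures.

v = 0.987c

The proper time is measured aboard the station (both events occur at the station's location); Δt is measured on the planet below. γ = Δt/τ = 2351/372.1 = 6.318.
β = √(1 − 1/γ²) = √(1 − 0.02505) = √0.9749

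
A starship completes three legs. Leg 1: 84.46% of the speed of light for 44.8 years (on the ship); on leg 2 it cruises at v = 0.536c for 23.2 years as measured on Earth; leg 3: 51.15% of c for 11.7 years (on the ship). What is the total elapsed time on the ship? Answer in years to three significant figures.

Leg 1: 44.8 years is already measured on the ship.
Leg 2: γ = 1/√(1 − 0.536²) = 1/√0.7127 = 1.185; τ_2 = 23.2/1.185 = 19.59 years.
Leg 3: 11.7 years is already measured on the ship.
Total: 44.80 + 19.59 + 11.70 years.

τ = 76.1 years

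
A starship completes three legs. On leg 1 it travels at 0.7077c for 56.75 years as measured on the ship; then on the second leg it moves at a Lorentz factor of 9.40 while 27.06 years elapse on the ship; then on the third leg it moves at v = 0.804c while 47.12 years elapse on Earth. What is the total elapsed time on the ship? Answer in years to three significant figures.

τ = 112 years

Leg 1: 56.75 years is already measured on the ship.
Leg 2: 27.06 years is already measured on the ship.
Leg 3: γ = 1/√(1 − 0.804²) = 1/√0.3536 = 1.682; τ_3 = 47.12/1.682 = 28.02 years.
Total: 56.75 + 27.06 + 28.02 years.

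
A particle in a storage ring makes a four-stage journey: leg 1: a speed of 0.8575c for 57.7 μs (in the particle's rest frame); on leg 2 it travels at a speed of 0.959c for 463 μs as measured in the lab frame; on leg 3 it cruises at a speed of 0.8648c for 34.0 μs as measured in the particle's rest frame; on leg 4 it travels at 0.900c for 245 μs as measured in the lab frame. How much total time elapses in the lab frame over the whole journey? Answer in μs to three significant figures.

Leg 1: γ = 1/√(1 − 0.8575²) = 1/√0.2647 = 1.944; Δt_1 = 1.944 × 57.7 = 112.2 μs.
Leg 2: 463 μs is already measured in the lab frame.
Leg 3: γ = 1/√(1 − 0.8648²) = 1/√0.2521 = 1.992; Δt_3 = 1.992 × 34.0 = 67.71 μs.
Leg 4: 245 μs is already measured in the lab frame.
Total: 112.2 + 463.0 + 67.71 + 245.0 μs.

Δt = 888 μs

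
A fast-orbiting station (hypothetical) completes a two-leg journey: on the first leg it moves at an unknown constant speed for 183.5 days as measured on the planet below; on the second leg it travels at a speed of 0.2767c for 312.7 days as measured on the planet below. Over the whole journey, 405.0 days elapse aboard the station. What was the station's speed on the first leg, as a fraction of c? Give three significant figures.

β = 0.822

Leg 1: speed unknown; τ_1 = 183.5/γ_1.
Leg 2: γ = 1/√(1 − 0.2767²) = 1/√0.9234 = 1.041; τ_2 = 312.7/1.041 = 300.5 days.
Total proper time: τ_1 + 300.5 = 405.0, so τ_1 = 405.0 − 300.5 = 104.5 days.
γ_1 = 183.5/104.5 = 1.756; β = √(1 − 1/γ²) = √0.6756.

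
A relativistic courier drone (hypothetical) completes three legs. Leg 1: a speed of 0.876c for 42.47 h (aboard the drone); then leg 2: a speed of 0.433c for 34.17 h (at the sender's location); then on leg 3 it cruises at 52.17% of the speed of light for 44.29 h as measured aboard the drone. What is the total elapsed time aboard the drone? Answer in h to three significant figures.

Leg 1: 42.47 h is already measured aboard the drone.
Leg 2: γ = 1/√(1 − 0.433²) = 1/√0.8125 = 1.109; τ_2 = 34.17/1.109 = 30.80 h.
Leg 3: 44.29 h is already measured aboard the drone.
Total: 42.47 + 30.80 + 44.29 h.

τ = 118 h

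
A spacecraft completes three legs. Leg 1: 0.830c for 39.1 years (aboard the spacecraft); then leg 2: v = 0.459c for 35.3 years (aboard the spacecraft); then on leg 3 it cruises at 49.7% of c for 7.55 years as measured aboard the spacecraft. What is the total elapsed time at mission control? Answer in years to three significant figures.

Δt = 119 years

Leg 1: γ = 1/√(1 − 0.830²) = 1/√0.3111 = 1.793; Δt_1 = 1.793 × 39.1 = 70.10 years.
Leg 2: γ = 1/√(1 − 0.459²) = 1/√0.7893 = 1.126; Δt_2 = 1.126 × 35.3 = 39.73 years.
Leg 3: β = 0.497; γ = 1/√(1 − 0.497²) = 1/√0.7530 = 1.152; Δt_3 = 1.152 × 7.55 = 8.701 years.
Total: 70.10 + 39.73 + 8.701 years.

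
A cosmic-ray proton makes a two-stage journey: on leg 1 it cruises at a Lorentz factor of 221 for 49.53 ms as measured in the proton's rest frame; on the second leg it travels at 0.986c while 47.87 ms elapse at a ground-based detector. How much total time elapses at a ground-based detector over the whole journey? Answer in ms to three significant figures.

Leg 1: γ = 221; Δt_1 = 221.0 × 49.53 = 1.095×10⁴ ms.
Leg 2: 47.87 ms is already measured at a ground-based detector.
Total: 1.095×10⁴ + 47.87 ms.

Δt = 1.10×10⁴ ms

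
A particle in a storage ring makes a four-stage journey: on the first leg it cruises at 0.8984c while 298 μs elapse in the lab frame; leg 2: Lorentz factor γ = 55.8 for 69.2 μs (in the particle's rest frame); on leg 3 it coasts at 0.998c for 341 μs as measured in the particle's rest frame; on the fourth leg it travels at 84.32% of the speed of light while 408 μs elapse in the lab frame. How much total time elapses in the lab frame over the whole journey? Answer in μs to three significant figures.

Leg 1: 298 μs is already measured in the lab frame.
Leg 2: γ = 55.8; Δt_2 = 55.80 × 69.2 = 3861 μs.
Leg 3: γ = 1/√(1 − 0.998²) = 1/√0.003996 = 15.82; Δt_3 = 15.82 × 341 = 5394 μs.
Leg 4: 408 μs is already measured in the lab frame.
Total: 298.0 + 3861 + 5394 + 408.0 μs.

Δt = 9960 μs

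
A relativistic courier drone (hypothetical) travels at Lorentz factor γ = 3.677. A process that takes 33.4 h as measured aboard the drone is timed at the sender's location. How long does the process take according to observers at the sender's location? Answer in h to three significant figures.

Δt = 123 h

γ = 3.677
The interval measured aboard the drone is the proper time (both events occur at the same place in that frame); the lab-frame interval is Δt = γτ = 3.677 × 33.4 h.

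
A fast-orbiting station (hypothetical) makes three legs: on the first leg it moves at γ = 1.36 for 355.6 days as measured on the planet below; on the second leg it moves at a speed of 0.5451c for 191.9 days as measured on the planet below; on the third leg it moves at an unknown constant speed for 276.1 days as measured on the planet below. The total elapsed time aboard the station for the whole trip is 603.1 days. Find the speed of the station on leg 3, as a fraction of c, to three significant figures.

β = 0.756

Leg 1: γ = 1.36; τ_1 = 355.6/1.360 = 261.5 days.
Leg 2: γ = 1/√(1 − 0.5451²) = 1/√0.7029 = 1.193; τ_2 = 191.9/1.193 = 160.9 days.
Leg 3: speed unknown; τ_3 = 276.1/γ_3.
Total proper time: 261.5 + 160.9 + τ_3 = 603.1, so τ_3 = 603.1 − 422.4 = 180.7 days.
γ_3 = 276.1/180.7 = 1.528; β = √(1 − 1/γ²) = √0.5714.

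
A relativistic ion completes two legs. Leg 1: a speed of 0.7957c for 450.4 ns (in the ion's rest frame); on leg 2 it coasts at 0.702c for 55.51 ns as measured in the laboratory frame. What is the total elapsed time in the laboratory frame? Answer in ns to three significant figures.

Leg 1: γ = 1/√(1 − 0.7957²) = 1/√0.3669 = 1.651; Δt_1 = 1.651 × 450.4 = 743.6 ns.
Leg 2: 55.51 ns is already measured in the laboratory frame.
Total: 743.6 + 55.51 ns.

Δt = 799 ns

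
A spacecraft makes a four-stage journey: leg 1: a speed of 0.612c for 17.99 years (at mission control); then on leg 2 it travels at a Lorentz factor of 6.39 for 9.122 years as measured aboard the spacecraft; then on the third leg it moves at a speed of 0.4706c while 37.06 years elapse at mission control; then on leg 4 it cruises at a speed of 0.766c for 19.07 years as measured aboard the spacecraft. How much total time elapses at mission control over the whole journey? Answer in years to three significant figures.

Leg 1: 17.99 years is already measured at mission control.
Leg 2: γ = 6.39; Δt_2 = 6.390 × 9.122 = 58.29 years.
Leg 3: 37.06 years is already measured at mission control.
Leg 4: γ = 1/√(1 − 0.766²) = 1/√0.4132 = 1.556; Δt_4 = 1.556 × 19.07 = 29.67 years.
Total: 17.99 + 58.29 + 37.06 + 29.67 years.

Δt = 143 years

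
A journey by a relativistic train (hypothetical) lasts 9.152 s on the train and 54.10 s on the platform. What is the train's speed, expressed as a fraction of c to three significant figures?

The proper time is measured on the train (both events occur at the train's location); Δt is measured on the platform. γ = Δt/τ = 54.10/9.152 = 5.911.
β = √(1 − 1/γ²) = √(1 − 0.02862) = √0.9714

β = 0.986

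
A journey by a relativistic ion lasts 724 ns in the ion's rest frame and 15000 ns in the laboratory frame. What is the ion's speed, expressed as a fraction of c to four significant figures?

The proper time is measured in the ion's rest frame (both events occur at the ion's location); Δt is measured in the laboratory frame. γ = Δt/τ = 15000/724 = 20.72.
β = √(1 − 1/γ²) = √(1 − 0.002330) = √0.9977

β = 0.9988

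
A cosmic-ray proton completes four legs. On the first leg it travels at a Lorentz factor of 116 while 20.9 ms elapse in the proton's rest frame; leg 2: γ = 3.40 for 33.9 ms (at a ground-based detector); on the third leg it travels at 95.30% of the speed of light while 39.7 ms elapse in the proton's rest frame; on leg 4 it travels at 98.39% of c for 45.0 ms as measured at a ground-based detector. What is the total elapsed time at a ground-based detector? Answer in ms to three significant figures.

Leg 1: γ = 116; Δt_1 = 116.0 × 20.9 = 2424 ms.
Leg 2: 33.9 ms is already measured at a ground-based detector.
Leg 3: β = 0.9530; γ = 1/√(1 − 0.9530²) = 1/√0.09179 = 3.301; Δt_3 = 3.301 × 39.7 = 131.0 ms.
Leg 4: 45.0 ms is already measured at a ground-based detector.
Total: 2424 + 33.90 + 131.0 + 45.00 ms.

Δt = 2630 ms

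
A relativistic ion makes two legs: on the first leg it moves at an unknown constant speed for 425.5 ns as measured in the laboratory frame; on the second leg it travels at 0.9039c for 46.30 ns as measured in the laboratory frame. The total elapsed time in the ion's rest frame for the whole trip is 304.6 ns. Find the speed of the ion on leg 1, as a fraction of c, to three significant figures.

β = 0.743

Leg 1: speed unknown; τ_1 = 425.5/γ_1.
Leg 2: γ = 1/√(1 − 0.9039²) = 1/√0.1830 = 2.338; τ_2 = 46.30/2.338 = 19.80 ns.
Total proper time: τ_1 + 19.80 = 304.6, so τ_1 = 304.6 − 19.80 = 284.8 ns.
γ_1 = 425.5/284.8 = 1.494; β = √(1 − 1/γ²) = √0.5520.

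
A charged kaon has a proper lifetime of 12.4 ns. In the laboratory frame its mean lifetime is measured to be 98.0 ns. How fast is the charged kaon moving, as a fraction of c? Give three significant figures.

γ = Δt/τ₀ = 98.0/12.4 = 7.903
β = √(1 − 1/γ²) = √(1 − 0.01601) = √0.9840

β = 0.992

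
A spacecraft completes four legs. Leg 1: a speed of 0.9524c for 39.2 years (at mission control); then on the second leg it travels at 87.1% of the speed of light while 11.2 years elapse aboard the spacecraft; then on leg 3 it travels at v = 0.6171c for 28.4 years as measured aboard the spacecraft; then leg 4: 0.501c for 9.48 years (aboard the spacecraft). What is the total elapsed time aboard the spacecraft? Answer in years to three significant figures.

τ = 61.0 years

Leg 1: γ = 1/√(1 − 0.9524²) = 1/√0.09293 = 3.280; τ_1 = 39.2/3.280 = 11.95 years.
Leg 2: 11.2 years is already measured aboard the spacecraft.
Leg 3: 28.4 years is already measured aboard the spacecraft.
Leg 4: 9.48 years is already measured aboard the spacecraft.
Total: 11.95 + 11.20 + 28.40 + 9.480 years.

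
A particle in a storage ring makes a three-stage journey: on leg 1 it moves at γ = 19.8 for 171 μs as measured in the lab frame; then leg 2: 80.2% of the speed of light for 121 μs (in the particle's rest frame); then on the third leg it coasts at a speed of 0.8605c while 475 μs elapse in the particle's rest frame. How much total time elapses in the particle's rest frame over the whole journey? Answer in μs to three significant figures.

τ = 605 μs

Leg 1: γ = 19.8; τ_1 = 171/19.80 = 8.636 μs.
Leg 2: 121 μs is already measured in the particle's rest frame.
Leg 3: 475 μs is already measured in the particle's rest frame.
Total: 8.636 + 121.0 + 475.0 μs.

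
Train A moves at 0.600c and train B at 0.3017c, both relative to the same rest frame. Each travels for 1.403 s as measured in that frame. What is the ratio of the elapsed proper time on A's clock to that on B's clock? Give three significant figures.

τ_A/τ_B = 0.839

A: γ = 1/√(1 − 0.600²) = 5/4 = 1.250. B: γ = 1/√(1 − 0.3017²) = 1/√0.9090 = 1.049.
τ_A/τ_B = γ_B/γ_A = 1.049/1.250 = 0.8391, so τ_A/τ_B = 0.8391.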